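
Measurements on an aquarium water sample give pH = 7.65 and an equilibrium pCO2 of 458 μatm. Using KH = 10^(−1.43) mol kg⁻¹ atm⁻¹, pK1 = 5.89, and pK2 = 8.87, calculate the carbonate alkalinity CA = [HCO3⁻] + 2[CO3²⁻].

CA = 1.10 mmol/kg

[CO2*] = KH · pCO2 = 10^(−1.43) × 458×10^-6 = 1.702×10^-5 mol/kg
α₀ = 1/(1 + K1/[H⁺] + K1K2/[H⁺]²) = 1/(1 + 10^+1.76 + 10^+0.54) = 0.01613
DIC = [CO2*]/α₀ = 1.702×10^-5 / 0.01613 = 1.055 mmol/kg
CA = (α₁ + 2α₂)·DIC = (0.9280 + 2×0.05592) × 1.055 = 1.10 mmol/kg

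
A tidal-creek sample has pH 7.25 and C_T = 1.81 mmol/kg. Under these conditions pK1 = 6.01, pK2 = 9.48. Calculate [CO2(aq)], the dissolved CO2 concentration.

[CO2*] = 0.0979 mmol/kg

α₀ = 1 / (1 + K1/[H⁺] + K1K2/[H⁺]²) = 1 / (1 + 10^+1.24 + 10^-0.99)
   = 1 / (1 + 17.378 + 0.10233) = 1/18.480 = 0.05411
[CO2*] = α₀ × DIC = 0.05411 × 1.81 = 0.0979 mmol/kg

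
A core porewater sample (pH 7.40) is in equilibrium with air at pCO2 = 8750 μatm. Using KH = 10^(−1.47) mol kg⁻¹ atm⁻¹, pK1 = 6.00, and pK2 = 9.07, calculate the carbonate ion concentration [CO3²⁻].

[CO2*] = KH · pCO2 = 10^(−1.47) × 8750×10^-6 = 2.965×10^-4 mol/kg
α₀ = 1/(1 + K1/[H⁺] + K1K2/[H⁺]²) = 1/(1 + 10^+1.40 + 10^-0.27) = 0.03752
DIC = [CO2*]/α₀ = 2.965×10^-4 / 0.03752 = 7.903 mmol/kg
[CO3²⁻] = α₂·DIC; α₂ = 0.02015, so [CO3²⁻] = 0.02015 × 7.903 = 0.159 mmol/kg

[CO3²⁻] = 0.159 mmol/kg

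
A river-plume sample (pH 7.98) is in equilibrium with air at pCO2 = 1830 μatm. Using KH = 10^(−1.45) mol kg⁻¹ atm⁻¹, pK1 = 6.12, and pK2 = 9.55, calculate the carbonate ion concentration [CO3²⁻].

[CO2*] = KH · pCO2 = 10^(−1.45) × 1830×10^-6 = 6.493×10^-5 mol/kg
α₀ = 1/(1 + K1/[H⁺] + K1K2/[H⁺]²) = 1/(1 + 10^+1.86 + 10^+0.29) = 0.01326
DIC = [CO2*]/α₀ = 6.493×10^-5 / 0.01326 = 4.895 mmol/kg
[CO3²⁻] = α₂·DIC; α₂ = 0.02586, so [CO3²⁻] = 0.02586 × 4.895 = 0.127 mmol/kg

[CO3²⁻] = 0.127 mmol/kg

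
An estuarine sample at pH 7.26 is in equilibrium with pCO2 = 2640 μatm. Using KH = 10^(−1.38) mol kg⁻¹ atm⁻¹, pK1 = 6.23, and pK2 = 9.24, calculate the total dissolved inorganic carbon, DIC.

DIC = 1.30 mmol/kg

[CO2*] = KH · pCO2 = 10^(−1.38) × 2640×10^-6 = 1.101×10^-4 mol/kg
α₀ = 1/(1 + K1/[H⁺] + K1K2/[H⁺]²) = 1/(1 + 10^+1.03 + 10^-0.95) = 0.08455
DIC = [CO2*]/α₀ = 1.101×10^-4 / 0.08455 = 1.30 mmol/kg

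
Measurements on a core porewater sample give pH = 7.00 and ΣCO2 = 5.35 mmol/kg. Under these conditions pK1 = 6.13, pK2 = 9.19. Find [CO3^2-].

α₂ = 1 / (1 + [H⁺]/K2 + [H⁺]²/(K1K2)) = 1 / (1 + 10^+2.19 + 10^+1.32)
   = 1 / (1 + 154.88 + 20.893) = 1/176.77 = 0.005657
[CO3²⁻] = α₂ × DIC = 0.005657 × 5.35 = 0.0303 mmol/kg

[CO3²⁻] = 0.0303 mmol/kg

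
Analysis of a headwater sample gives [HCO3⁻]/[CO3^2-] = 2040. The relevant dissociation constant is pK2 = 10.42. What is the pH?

From K2 = [H⁺][CO3^2-]/[HCO3⁻]:  pH = pK2 − log₁₀([HCO3⁻]/[CO3^2-])
log₁₀(2040) = +3.310
pH = 10.42 − (+3.310) = 7.11

pH = 7.11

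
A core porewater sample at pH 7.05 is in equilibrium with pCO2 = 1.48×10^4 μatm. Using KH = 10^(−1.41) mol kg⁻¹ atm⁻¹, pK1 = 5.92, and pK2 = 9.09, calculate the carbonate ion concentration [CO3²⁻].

[CO2*] = KH · pCO2 = 10^(−1.41) × 1.48×10^4×10^-6 = 5.758×10^-4 mol/kg
α₀ = 1/(1 + K1/[H⁺] + K1K2/[H⁺]²) = 1/(1 + 10^+1.13 + 10^-0.91) = 0.06843
DIC = [CO2*]/α₀ = 5.758×10^-4 / 0.06843 = 8.414 mmol/kg
[CO3²⁻] = α₂·DIC; α₂ = 0.008419, so [CO3²⁻] = 0.008419 × 8.414 = 0.0708 mmol/kg

[CO3²⁻] = 0.0708 mmol/kg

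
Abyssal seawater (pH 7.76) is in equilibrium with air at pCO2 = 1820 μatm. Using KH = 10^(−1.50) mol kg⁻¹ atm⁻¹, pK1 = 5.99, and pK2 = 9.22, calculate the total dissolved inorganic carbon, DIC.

DIC = 3.56 mmol/kg

[CO2*] = KH · pCO2 = 10^(−1.50) × 1820×10^-6 = 5.755×10^-5 mol/kg
α₀ = 1/(1 + K1/[H⁺] + K1K2/[H⁺]²) = 1/(1 + 10^+1.77 + 10^+0.31) = 0.01615
DIC = [CO2*]/α₀ = 5.755×10^-5 / 0.01615 = 3.56 mmol/kg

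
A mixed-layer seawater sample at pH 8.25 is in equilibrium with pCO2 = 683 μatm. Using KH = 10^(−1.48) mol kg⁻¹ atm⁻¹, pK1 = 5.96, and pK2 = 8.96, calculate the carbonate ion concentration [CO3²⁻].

[CO3²⁻] = 0.860 mmol/kg

[CO2*] = KH · pCO2 = 10^(−1.48) × 683×10^-6 = 2.262×10^-5 mol/kg
α₀ = 1/(1 + K1/[H⁺] + K1K2/[H⁺]²) = 1/(1 + 10^+2.29 + 10^+1.58) = 0.004273
DIC = [CO2*]/α₀ = 2.262×10^-5 / 0.004273 = 5.292 mmol/kg
[CO3²⁻] = α₂·DIC; α₂ = 0.1625, so [CO3²⁻] = 0.1625 × 5.292 = 0.860 mmol/kg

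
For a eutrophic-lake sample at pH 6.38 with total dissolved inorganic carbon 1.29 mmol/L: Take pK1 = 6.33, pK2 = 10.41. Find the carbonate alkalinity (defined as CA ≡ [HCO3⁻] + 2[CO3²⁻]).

CA = [HCO3⁻] + 2[CO3²⁻] = (α₁ + 2α₂)·DIC
At pH 6.38: [H⁺]/K1 = 10^-0.05 = 0.89125, K2/[H⁺] = 10^-4.03 = 9.3325×10^-5
α₁ = 1/(1 + 0.89125 + 9.3325×10^-5) = 1/1.8913 = 0.5287; α₂ = α₁·K2/[H⁺] = 4.934×10^-5
α₁ + 2α₂ = 0.5288
CA = 0.5288 × 1.29 = 0.682 mmol/L

CA = 0.682 mmol/L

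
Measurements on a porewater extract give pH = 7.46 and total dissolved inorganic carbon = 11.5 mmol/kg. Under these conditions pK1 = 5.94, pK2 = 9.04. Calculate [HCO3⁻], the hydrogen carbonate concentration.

[HCO3⁻] = 10.9 mmol/kg

α₁ = 1 / (1 + [H⁺]/K1 + K2/[H⁺]) = 1 / (1 + 10^-1.52 + 10^-1.58)
   = 1 / (1 + 0.030200 + 0.026303) = 1/1.0565 = 0.9465
[HCO3⁻] = α₁ × DIC = 0.9465 × 11.5 = 10.9 mmol/kg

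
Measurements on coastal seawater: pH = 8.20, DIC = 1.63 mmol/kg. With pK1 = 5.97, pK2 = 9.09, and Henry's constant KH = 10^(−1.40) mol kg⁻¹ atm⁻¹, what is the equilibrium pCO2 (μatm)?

pCO2 = 212 μatm

α₀ = 1 / (1 + K1/[H⁺] + K1K2/[H⁺]²) = 1 / (1 + 10^+2.23 + 10^+1.34)
   = 1 / (1 + 169.82 + 21.878) = 1/192.70 = 0.005189
[CO2*] = α₀ × DIC = 0.005189 × 1.63 = 0.008459 mmol/kg = 8.459 μmol/kg
pCO2 = [CO2*]/KH = 8.459×10^-6 / 3.981×10^-2 = 212 μatm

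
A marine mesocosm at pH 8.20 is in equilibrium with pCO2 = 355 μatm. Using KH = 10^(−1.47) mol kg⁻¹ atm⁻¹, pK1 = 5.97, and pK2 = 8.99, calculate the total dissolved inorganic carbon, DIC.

DIC = 2.39 mmol/kg

[CO2*] = KH · pCO2 = 10^(−1.47) × 355×10^-6 = 1.203×10^-5 mol/kg
α₀ = 1/(1 + K1/[H⁺] + K1K2/[H⁺]²) = 1/(1 + 10^+2.23 + 10^+1.44) = 0.005041
DIC = [CO2*]/α₀ = 1.203×10^-5 / 0.005041 = 2.39 mmol/kg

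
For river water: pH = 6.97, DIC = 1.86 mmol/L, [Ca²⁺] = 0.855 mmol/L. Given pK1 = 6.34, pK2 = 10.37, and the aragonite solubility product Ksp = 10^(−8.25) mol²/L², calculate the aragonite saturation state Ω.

Ω = 0.0912

α₂ = 1 / (1 + [H⁺]/K2 + [H⁺]²/(K1K2)) = 1 / (1 + 10^+3.40 + 10^+2.77)
   = 1 / (1 + 2511.9 + 588.84) = 1/3101.7 = 0.0003224
[CO3²⁻] = α₂ × DIC = 0.0003224 × 1.86 = 0.0005997 mmol/L = 0.5997 μmol/L
Ksp = 10^(−8.25) = 5.623×10^-9
Ω = [Ca²⁺][CO3²⁻]/Ksp = (0.855×10^-3)(5.997×10^-7) / 5.623×10^-9 = 0.0912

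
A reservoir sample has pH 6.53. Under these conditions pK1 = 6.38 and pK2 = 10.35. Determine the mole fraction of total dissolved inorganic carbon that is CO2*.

α₀ = 0.414

α₀ = 1 / (1 + K1/[H⁺] + K1K2/[H⁺]²) = 1 / (1 + 10^+0.15 + 10^-3.67)
   = 1 / (1 + 1.4125 + 0.00021380) = 1/2.4128 = 0.4145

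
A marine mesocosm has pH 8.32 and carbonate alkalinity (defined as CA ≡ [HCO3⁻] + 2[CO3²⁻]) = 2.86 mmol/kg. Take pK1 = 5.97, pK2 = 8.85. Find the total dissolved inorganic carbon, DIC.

DIC = 2.34 mmol/kg

CA = [HCO3⁻] + 2[CO3²⁻] = (α₁ + 2α₂)·DIC
At pH 8.32: [H⁺]/K1 = 10^-2.35 = 0.0044668, K2/[H⁺] = 10^-0.53 = 0.29512
α₁ = 1/(1 + 0.0044668 + 0.29512) = 1/1.2996 = 0.7695; α₂ = α₁·K2/[H⁺] = 0.2271
α₁ + 2α₂ = 1.2237
DIC = CA / (α₁ + 2α₂) = 2.86 / 1.2237 = 2.34 mmol/kg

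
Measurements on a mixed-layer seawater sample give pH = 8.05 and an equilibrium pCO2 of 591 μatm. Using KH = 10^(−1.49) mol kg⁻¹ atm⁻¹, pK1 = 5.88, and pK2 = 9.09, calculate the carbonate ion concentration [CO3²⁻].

[CO2*] = KH · pCO2 = 10^(−1.49) × 591×10^-6 = 1.912×10^-5 mol/kg
α₀ = 1/(1 + K1/[H⁺] + K1K2/[H⁺]²) = 1/(1 + 10^+2.17 + 10^+1.13) = 0.006158
DIC = [CO2*]/α₀ = 1.912×10^-5 / 0.006158 = 3.106 mmol/kg
[CO3²⁻] = α₂·DIC; α₂ = 0.08306, so [CO3²⁻] = 0.08306 × 3.106 = 0.258 mmol/kg

[CO3²⁻] = 0.258 mmol/kg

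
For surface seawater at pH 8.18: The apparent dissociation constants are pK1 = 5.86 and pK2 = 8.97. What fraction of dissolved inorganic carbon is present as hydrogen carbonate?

α₁ = 1 / (1 + [H⁺]/K1 + K2/[H⁺]) = 1 / (1 + 10^-2.32 + 10^-0.79)
   = 1 / (1 + 0.0047863 + 0.16218) = 1/1.1670 = 0.8569

α₁ = 0.857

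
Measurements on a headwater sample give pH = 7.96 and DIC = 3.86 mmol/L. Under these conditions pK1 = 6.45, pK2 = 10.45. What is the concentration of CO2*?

α₀ = 1 / (1 + K1/[H⁺] + K1K2/[H⁺]²) = 1 / (1 + 10^+1.51 + 10^-0.98)
   = 1 / (1 + 32.359 + 0.10471) = 1/33.464 = 0.02988
[CO2*] = α₀ × DIC = 0.02988 × 3.86 = 0.115 mmol/L

[CO2*] = 0.115 mmol/L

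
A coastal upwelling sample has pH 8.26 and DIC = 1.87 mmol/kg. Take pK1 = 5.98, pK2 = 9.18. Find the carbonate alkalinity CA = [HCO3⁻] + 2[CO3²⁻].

CA = 2.06 mmol/kg

CA = [HCO3⁻] + 2[CO3²⁻] = (α₁ + 2α₂)·DIC
At pH 8.26: [H⁺]/K1 = 10^-2.28 = 0.0052481, K2/[H⁺] = 10^-0.92 = 0.12023
α₁ = 1/(1 + 0.0052481 + 0.12023) = 1/1.1255 = 0.8885; α₂ = α₁·K2/[H⁺] = 0.1068
α₁ + 2α₂ = 1.1022
CA = 1.1022 × 1.87 = 2.06 mmol/kg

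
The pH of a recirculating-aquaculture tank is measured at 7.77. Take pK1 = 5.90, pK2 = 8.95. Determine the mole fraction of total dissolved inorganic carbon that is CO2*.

α₀ = 0.0125

α₀ = 1 / (1 + K1/[H⁺] + K1K2/[H⁺]²) = 1 / (1 + 10^+1.87 + 10^+0.69)
   = 1 / (1 + 74.131 + 4.8978) = 1/80.029 = 0.01250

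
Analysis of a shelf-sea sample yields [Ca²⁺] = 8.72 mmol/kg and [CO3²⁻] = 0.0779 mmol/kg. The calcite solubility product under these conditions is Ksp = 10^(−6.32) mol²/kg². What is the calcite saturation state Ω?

Ω = 1.42

Ksp = 10^(−6.32) = 4.786×10^-7
Ω = [Ca²⁺][CO3²⁻]/Ksp = (8.72×10^-3)(0.0779×10^-3) / 4.786×10^-7 = 1.42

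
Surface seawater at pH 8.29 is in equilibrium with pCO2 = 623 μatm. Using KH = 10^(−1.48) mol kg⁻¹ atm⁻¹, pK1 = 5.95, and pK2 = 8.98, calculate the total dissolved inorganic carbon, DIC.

DIC = 5.46 mmol/kg

[CO2*] = KH · pCO2 = 10^(−1.48) × 623×10^-6 = 2.063×10^-5 mol/kg
α₀ = 1/(1 + K1/[H⁺] + K1K2/[H⁺]²) = 1/(1 + 10^+2.34 + 10^+1.65) = 0.003782
DIC = [CO2*]/α₀ = 2.063×10^-5 / 0.003782 = 5.46 mmol/kg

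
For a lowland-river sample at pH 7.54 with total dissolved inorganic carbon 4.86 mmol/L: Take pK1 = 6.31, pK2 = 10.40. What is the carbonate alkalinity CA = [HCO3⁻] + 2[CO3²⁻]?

CA = 4.60 mmol/L

CA = [HCO3⁻] + 2[CO3²⁻] = (α₁ + 2α₂)·DIC
At pH 7.54: [H⁺]/K1 = 10^-1.23 = 0.058884, K2/[H⁺] = 10^-2.86 = 0.0013804
α₁ = 1/(1 + 0.058884 + 0.0013804) = 1/1.0603 = 0.9432; α₂ = α₁·K2/[H⁺] = 0.001302
α₁ + 2α₂ = 0.9458
CA = 0.9458 × 4.86 = 4.60 mmol/L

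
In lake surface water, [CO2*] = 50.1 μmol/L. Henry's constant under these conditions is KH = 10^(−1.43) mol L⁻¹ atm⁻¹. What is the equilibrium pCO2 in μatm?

pCO2 = 1350 μatm

KH = 10^(−1.43) = 3.715×10^-2 mol L⁻¹ atm⁻¹
pCO2 = [CO2*]/KH = 50.1×10^-6 / 3.715×10^-2 = 1.35×10^-3 atm = 1350 μatm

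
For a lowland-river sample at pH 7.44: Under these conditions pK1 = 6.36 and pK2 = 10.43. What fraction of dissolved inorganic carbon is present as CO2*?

α₀ = 0.0767

α₀ = 1 / (1 + K1/[H⁺] + K1K2/[H⁺]²) = 1 / (1 + 10^+1.08 + 10^-1.91)
   = 1 / (1 + 12.023 + 0.012303) = 1/13.035 = 0.07672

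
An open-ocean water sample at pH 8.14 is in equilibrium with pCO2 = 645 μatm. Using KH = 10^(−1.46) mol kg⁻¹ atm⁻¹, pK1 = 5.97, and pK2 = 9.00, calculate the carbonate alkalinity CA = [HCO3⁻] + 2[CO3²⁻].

[CO2*] = KH · pCO2 = 10^(−1.46) × 645×10^-6 = 2.236×10^-5 mol/kg
α₀ = 1/(1 + K1/[H⁺] + K1K2/[H⁺]²) = 1/(1 + 10^+2.17 + 10^+1.31) = 0.005906
DIC = [CO2*]/α₀ = 2.236×10^-5 / 0.005906 = 3.787 mmol/kg
CA = (α₁ + 2α₂)·DIC = (0.8735 + 2×0.1206) × 3.787 = 4.22 mmol/kg

CA = 4.22 mmol/kg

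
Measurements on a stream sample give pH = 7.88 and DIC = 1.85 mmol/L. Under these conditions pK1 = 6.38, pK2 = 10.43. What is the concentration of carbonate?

[CO3²⁻] = 5.04 μmol/L

α₂ = 1 / (1 + [H⁺]/K2 + [H⁺]²/(K1K2)) = 1 / (1 + 10^+2.55 + 10^+1.05)
   = 1 / (1 + 354.81 + 11.220) = 1/367.03 = 0.002725
[CO3²⁻] = α₂ × DIC = 0.002725 × 1.85 = 0.00504 mmol/L = 5.04 μmol/L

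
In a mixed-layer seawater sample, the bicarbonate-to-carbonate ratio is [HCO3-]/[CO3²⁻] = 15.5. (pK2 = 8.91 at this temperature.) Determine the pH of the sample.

From K2 = [H⁺][CO3²⁻]/[HCO3-]:  pH = pK2 − log₁₀([HCO3-]/[CO3²⁻])
log₁₀(15.5) = +1.190
pH = 8.91 − (+1.190) = 7.72

pH = 7.72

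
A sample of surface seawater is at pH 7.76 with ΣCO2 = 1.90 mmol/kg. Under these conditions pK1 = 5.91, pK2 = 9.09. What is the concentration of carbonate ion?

[CO3²⁻] = 0.0838 mmol/kg

α₂ = 1 / (1 + [H⁺]/K2 + [H⁺]²/(K1K2)) = 1 / (1 + 10^+1.33 + 10^-0.52)
   = 1 / (1 + 21.380 + 0.30200) = 1/22.682 = 0.04409
[CO3²⁻] = α₂ × DIC = 0.04409 × 1.90 = 0.0838 mmol/kg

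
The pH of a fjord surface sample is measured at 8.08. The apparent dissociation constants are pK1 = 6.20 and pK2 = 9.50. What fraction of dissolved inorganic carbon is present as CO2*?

α₀ = 1 / (1 + K1/[H⁺] + K1K2/[H⁺]²) = 1 / (1 + 10^+1.88 + 10^+0.46)
   = 1 / (1 + 75.858 + 2.8840) = 1/79.742 = 0.01254

α₀ = 0.0125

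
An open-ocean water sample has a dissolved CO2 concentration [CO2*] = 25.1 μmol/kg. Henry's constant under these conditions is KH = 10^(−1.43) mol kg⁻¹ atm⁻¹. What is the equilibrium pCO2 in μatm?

KH = 10^(−1.43) = 3.715×10^-2 mol kg⁻¹ atm⁻¹
pCO2 = [CO2*]/KH = 25.1×10^-6 / 3.715×10^-2 = 6.76×10^-4 atm = 676 μatm

pCO2 = 676 μatm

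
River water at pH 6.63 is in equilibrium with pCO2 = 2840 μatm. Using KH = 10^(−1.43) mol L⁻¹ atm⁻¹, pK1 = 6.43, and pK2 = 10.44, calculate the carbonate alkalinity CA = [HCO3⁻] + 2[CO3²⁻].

CA = 0.167 mmol/L

[CO2*] = KH · pCO2 = 10^(−1.43) × 2840×10^-6 = 1.055×10^-4 mol/L
α₀ = 1/(1 + K1/[H⁺] + K1K2/[H⁺]²) = 1/(1 + 10^+0.20 + 10^-3.61) = 0.3868
DIC = [CO2*]/α₀ = 1.055×10^-4 / 0.3868 = 0.2728 mmol/L
CA = (α₁ + 2α₂)·DIC = (0.6131 + 2×9.495×10^-5) × 0.2728 = 0.167 mmol/L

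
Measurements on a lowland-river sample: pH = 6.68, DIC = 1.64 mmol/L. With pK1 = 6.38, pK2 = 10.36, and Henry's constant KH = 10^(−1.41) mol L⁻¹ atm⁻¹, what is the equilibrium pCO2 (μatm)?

pCO2 = 1.41×10^4 μatm

α₀ = 1 / (1 + K1/[H⁺] + K1K2/[H⁺]²) = 1 / (1 + 10^+0.30 + 10^-3.38)
   = 1 / (1 + 1.9953 + 0.00041687) = 1/2.9957 = 0.3338
[CO2*] = α₀ × DIC = 0.3338 × 1.64 = 0.5475 mmol/L
pCO2 = [CO2*]/KH = 5.475×10^-4 / 3.890×10^-2 = 1.41×10^4 μatm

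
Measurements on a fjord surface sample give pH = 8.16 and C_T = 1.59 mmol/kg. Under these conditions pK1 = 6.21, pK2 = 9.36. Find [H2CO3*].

α₀ = 1 / (1 + K1/[H⁺] + K1K2/[H⁺]²) = 1 / (1 + 10^+1.95 + 10^+0.75)
   = 1 / (1 + 89.125 + 5.6234) = 1/95.749 = 0.01044
[CO2*] = α₀ × DIC = 0.01044 × 1.59 = 0.0166 mmol/kg = 16.6 μmol/kg

[CO2*] = 16.6 μmol/kg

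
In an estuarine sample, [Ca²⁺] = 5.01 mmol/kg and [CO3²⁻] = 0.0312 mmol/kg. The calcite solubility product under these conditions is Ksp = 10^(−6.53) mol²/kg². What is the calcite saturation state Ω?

Ω = 0.530

Ksp = 10^(−6.53) = 2.951×10^-7
Ω = [Ca²⁺][CO3²⁻]/Ksp = (5.01×10^-3)(0.0312×10^-3) / 2.951×10^-7 = 0.530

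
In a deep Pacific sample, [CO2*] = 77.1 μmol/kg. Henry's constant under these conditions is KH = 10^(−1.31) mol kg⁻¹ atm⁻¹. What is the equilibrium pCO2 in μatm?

pCO2 = 1570 μatm

KH = 10^(−1.31) = 4.898×10^-2 mol kg⁻¹ atm⁻¹
pCO2 = [CO2*]/KH = 77.1×10^-6 / 4.898×10^-2 = 1.57×10^-3 atm = 1570 μatm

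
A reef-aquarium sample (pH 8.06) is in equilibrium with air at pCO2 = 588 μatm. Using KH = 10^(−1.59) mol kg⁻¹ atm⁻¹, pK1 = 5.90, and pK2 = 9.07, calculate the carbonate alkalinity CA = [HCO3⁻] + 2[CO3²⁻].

CA = 2.61 mmol/kg

[CO2*] = KH · pCO2 = 10^(−1.59) × 588×10^-6 = 1.511×10^-5 mol/kg
α₀ = 1/(1 + K1/[H⁺] + K1K2/[H⁺]²) = 1/(1 + 10^+2.16 + 10^+1.15) = 0.006263
DIC = [CO2*]/α₀ = 1.511×10^-5 / 0.006263 = 2.413 mmol/kg
CA = (α₁ + 2α₂)·DIC = (0.9053 + 2×0.08847) × 2.413 = 2.61 mmol/kg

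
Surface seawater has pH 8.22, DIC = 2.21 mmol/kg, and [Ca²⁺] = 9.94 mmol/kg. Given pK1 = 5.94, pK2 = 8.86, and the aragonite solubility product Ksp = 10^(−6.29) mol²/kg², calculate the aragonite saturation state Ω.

Ω = 7.95

α₂ = 1 / (1 + [H⁺]/K2 + [H⁺]²/(K1K2)) = 1 / (1 + 10^+0.64 + 10^-1.64)
   = 1 / (1 + 4.3652 + 0.022909) = 1/5.3881 = 0.1856
[CO3²⁻] = α₂ × DIC = 0.1856 × 2.21 = 0.4102 mmol/kg
Ksp = 10^(−6.29) = 5.129×10^-7
Ω = [Ca²⁺][CO3²⁻]/Ksp = (9.94×10^-3)(4.102×10^-4) / 5.129×10^-7 = 7.95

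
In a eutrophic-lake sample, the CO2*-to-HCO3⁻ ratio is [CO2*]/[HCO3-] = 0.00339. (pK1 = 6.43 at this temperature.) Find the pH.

pH = 8.90

From K1 = [H⁺][HCO3-]/[CO2*]:  pH = pK1 − log₁₀([CO2*]/[HCO3-])
log₁₀(0.00339) = -2.470
pH = 6.43 − (-2.470) = 8.90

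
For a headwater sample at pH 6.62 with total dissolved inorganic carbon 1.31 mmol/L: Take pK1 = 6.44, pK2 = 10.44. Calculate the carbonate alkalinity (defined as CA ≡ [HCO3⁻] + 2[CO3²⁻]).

CA = [HCO3⁻] + 2[CO3²⁻] = (α₁ + 2α₂)·DIC
At pH 6.62: [H⁺]/K1 = 10^-0.18 = 0.66069, K2/[H⁺] = 10^-3.82 = 0.00015136
α₁ = 1/(1 + 0.66069 + 0.00015136) = 1/1.6608 = 0.6021; α₂ = α₁·K2/[H⁺] = 9.113×10^-5
α₁ + 2α₂ = 0.6023
CA = 0.6023 × 1.31 = 0.789 mmol/L

CA = 0.789 mmol/L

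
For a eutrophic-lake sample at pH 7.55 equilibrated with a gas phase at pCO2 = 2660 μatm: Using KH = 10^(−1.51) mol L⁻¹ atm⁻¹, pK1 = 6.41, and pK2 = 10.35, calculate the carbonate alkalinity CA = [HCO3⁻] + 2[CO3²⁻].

[CO2*] = KH · pCO2 = 10^(−1.51) × 2660×10^-6 = 8.220×10^-5 mol/L
α₀ = 1/(1 + K1/[H⁺] + K1K2/[H⁺]²) = 1/(1 + 10^+1.14 + 10^-1.66) = 0.06745
DIC = [CO2*]/α₀ = 8.220×10^-5 / 0.06745 = 1.219 mmol/L
CA = (α₁ + 2α₂)·DIC = (0.9311 + 2×0.001476) × 1.219 = 1.14 mmol/L

CA = 1.14 mmol/L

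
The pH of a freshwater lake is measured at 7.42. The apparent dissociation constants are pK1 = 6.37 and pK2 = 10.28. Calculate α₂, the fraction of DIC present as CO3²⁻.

α₂ = 1 / (1 + [H⁺]/K2 + [H⁺]²/(K1K2)) = 1 / (1 + 10^+2.86 + 10^+1.81)
   = 1 / (1 + 724.44 + 64.565) = 1/790.00 = 0.001266

α₂ = 0.00127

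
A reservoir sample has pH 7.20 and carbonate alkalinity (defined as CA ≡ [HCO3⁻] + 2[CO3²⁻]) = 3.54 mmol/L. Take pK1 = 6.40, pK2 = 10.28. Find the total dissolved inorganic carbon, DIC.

CA = [HCO3⁻] + 2[CO3²⁻] = (α₁ + 2α₂)·DIC
At pH 7.20: [H⁺]/K1 = 10^-0.80 = 0.15849, K2/[H⁺] = 10^-3.08 = 0.00083176
α₁ = 1/(1 + 0.15849 + 0.00083176) = 1/1.1593 = 0.8626; α₂ = α₁·K2/[H⁺] = 0.0007175
α₁ + 2α₂ = 0.8640
DIC = CA / (α₁ + 2α₂) = 3.54 / 0.8640 = 4.10 mmol/L

DIC = 4.10 mmol/L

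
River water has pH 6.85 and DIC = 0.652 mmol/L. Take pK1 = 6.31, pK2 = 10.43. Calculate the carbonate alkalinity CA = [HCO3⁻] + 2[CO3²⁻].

CA = 0.506 mmol/L

CA = [HCO3⁻] + 2[CO3²⁻] = (α₁ + 2α₂)·DIC
At pH 6.85: [H⁺]/K1 = 10^-0.54 = 0.28840, K2/[H⁺] = 10^-3.58 = 0.00026303
α₁ = 1/(1 + 0.28840 + 0.00026303) = 1/1.2887 = 0.7760; α₂ = α₁·K2/[H⁺] = 0.0002041
α₁ + 2α₂ = 0.7764
CA = 0.7764 × 0.652 = 0.506 mmol/L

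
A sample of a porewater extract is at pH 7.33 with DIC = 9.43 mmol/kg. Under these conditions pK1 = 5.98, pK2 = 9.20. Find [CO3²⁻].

α₂ = 1 / (1 + [H⁺]/K2 + [H⁺]²/(K1K2)) = 1 / (1 + 10^+1.87 + 10^+0.52)
   = 1 / (1 + 74.131 + 3.3113) = 1/78.442 = 0.01275
[CO3²⁻] = α₂ × DIC = 0.01275 × 9.43 = 0.120 mmol/kg

[CO3²⁻] = 0.120 mmol/kg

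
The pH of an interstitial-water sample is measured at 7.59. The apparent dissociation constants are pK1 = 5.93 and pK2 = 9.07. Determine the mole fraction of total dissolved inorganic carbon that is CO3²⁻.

α₂ = 1 / (1 + [H⁺]/K2 + [H⁺]²/(K1K2)) = 1 / (1 + 10^+1.48 + 10^-0.18)
   = 1 / (1 + 30.200 + 0.66069) = 1/31.860 = 0.03139

α₂ = 0.0314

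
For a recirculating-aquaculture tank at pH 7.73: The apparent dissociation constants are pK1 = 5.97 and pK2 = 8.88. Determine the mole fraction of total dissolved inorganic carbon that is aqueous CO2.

α₀ = 0.0160

α₀ = 1 / (1 + K1/[H⁺] + K1K2/[H⁺]²) = 1 / (1 + 10^+1.76 + 10^+0.61)
   = 1 / (1 + 57.544 + 4.0738) = 1/62.618 = 0.01597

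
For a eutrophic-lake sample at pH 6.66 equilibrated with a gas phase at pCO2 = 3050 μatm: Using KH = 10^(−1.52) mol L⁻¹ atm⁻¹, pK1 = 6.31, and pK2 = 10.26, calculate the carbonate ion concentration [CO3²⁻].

[CO2*] = KH · pCO2 = 10^(−1.52) × 3050×10^-6 = 9.211×10^-5 mol/L
α₀ = 1/(1 + K1/[H⁺] + K1K2/[H⁺]²) = 1/(1 + 10^+0.35 + 10^-3.25) = 0.3087
DIC = [CO2*]/α₀ = 9.211×10^-5 / 0.3087 = 0.2984 mmol/L
[CO3²⁻] = α₂·DIC; α₂ = 0.0001736, so [CO3²⁻] = 0.0001736 × 0.2984 = 5.18×10^-5 mmol/L = 0.0518 μmol/L

[CO3²⁻] = 0.0518 μmol/L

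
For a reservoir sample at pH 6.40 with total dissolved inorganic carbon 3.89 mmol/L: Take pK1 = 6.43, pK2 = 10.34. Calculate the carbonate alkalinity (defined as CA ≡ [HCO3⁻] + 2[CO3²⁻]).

CA = 1.88 mmol/L

CA = [HCO3⁻] + 2[CO3²⁻] = (α₁ + 2α₂)·DIC
At pH 6.40: [H⁺]/K1 = 10^0.03 = 1.0715, K2/[H⁺] = 10^-3.94 = 0.00011482
α₁ = 1/(1 + 1.0715 + 0.00011482) = 1/2.0716 = 0.4827; α₂ = α₁·K2/[H⁺] = 5.542×10^-5
α₁ + 2α₂ = 0.4828
CA = 0.4828 × 3.89 = 1.88 mmol/L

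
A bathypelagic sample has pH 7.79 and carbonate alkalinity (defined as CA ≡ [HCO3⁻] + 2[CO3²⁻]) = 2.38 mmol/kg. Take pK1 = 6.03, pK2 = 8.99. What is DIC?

DIC = 2.28 mmol/kg

CA = [HCO3⁻] + 2[CO3²⁻] = (α₁ + 2α₂)·DIC
At pH 7.79: [H⁺]/K1 = 10^-1.76 = 0.017378, K2/[H⁺] = 10^-1.20 = 0.063096
α₁ = 1/(1 + 0.017378 + 0.063096) = 1/1.0805 = 0.9255; α₂ = α₁·K2/[H⁺] = 0.05840
α₁ + 2α₂ = 1.0423
DIC = CA / (α₁ + 2α₂) = 2.38 / 1.0423 = 2.28 mmol/kg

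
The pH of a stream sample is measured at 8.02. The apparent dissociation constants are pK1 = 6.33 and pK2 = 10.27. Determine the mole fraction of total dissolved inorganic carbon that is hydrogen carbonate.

α₁ = 1 / (1 + [H⁺]/K1 + K2/[H⁺]) = 1 / (1 + 10^-1.69 + 10^-2.25)
   = 1 / (1 + 0.020417 + 0.0056234) = 1/1.0260 = 0.9746

α₁ = 0.975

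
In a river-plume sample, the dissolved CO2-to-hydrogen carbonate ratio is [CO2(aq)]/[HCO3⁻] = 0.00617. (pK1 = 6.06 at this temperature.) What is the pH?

From K1 = [H⁺][HCO3⁻]/[CO2(aq)]:  pH = pK1 − log₁₀([CO2(aq)]/[HCO3⁻])
log₁₀(0.00617) = -2.210
pH = 6.06 − (-2.210) = 8.27

pH = 8.27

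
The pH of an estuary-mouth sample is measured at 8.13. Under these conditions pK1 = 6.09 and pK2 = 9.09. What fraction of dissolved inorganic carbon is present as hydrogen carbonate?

α₁ = 1 / (1 + [H⁺]/K1 + K2/[H⁺]) = 1 / (1 + 10^-2.04 + 10^-0.96)
   = 1 / (1 + 0.0091201 + 0.10965) = 1/1.1188 = 0.8938

α₁ = 0.894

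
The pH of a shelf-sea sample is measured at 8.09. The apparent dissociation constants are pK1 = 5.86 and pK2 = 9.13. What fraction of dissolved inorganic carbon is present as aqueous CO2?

α₀ = 0.00537

α₀ = 1 / (1 + K1/[H⁺] + K1K2/[H⁺]²) = 1 / (1 + 10^+2.23 + 10^+1.19)
   = 1 / (1 + 169.82 + 15.488) = 1/186.31 = 0.005367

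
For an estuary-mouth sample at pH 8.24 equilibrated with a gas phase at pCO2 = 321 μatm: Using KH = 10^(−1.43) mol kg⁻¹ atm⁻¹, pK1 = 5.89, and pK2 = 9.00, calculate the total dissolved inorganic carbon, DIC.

[CO2*] = KH · pCO2 = 10^(−1.43) × 321×10^-6 = 1.193×10^-5 mol/kg
α₀ = 1/(1 + K1/[H⁺] + K1K2/[H⁺]²) = 1/(1 + 10^+2.35 + 10^+1.59) = 0.003791
DIC = [CO2*]/α₀ = 1.193×10^-5 / 0.003791 = 3.15 mmol/kg

DIC = 3.15 mmol/kg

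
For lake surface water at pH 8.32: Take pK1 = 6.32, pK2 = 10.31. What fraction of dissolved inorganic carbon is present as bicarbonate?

α₁ = 1 / (1 + [H⁺]/K1 + K2/[H⁺]) = 1 / (1 + 10^-2.00 + 10^-1.99)
   = 1 / (1 + 0.010000 + 0.010233) = 1/1.0202 = 0.9802

α₁ = 0.980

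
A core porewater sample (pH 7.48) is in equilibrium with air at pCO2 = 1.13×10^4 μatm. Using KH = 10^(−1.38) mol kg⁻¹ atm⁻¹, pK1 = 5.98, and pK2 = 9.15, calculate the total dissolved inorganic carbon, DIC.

[CO2*] = KH · pCO2 = 10^(−1.38) × 1.13×10^4×10^-6 = 4.711×10^-4 mol/kg
α₀ = 1/(1 + K1/[H⁺] + K1K2/[H⁺]²) = 1/(1 + 10^+1.50 + 10^-0.17) = 0.03003
DIC = [CO2*]/α₀ = 4.711×10^-4 / 0.03003 = 15.7 mmol/kg

DIC = 15.7 mmol/kg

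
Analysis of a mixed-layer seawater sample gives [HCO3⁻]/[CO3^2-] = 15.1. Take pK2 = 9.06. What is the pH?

From K2 = [H⁺][CO3^2-]/[HCO3⁻]:  pH = pK2 − log₁₀([HCO3⁻]/[CO3^2-])
log₁₀(15.1) = +1.179
pH = 9.06 − (+1.179) = 7.88

pH = 7.88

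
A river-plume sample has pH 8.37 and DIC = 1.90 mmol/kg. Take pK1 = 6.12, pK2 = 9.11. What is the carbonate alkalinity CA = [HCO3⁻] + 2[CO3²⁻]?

CA = [HCO3⁻] + 2[CO3²⁻] = (α₁ + 2α₂)·DIC
At pH 8.37: [H⁺]/K1 = 10^-2.25 = 0.0056234, K2/[H⁺] = 10^-0.74 = 0.18197
α₁ = 1/(1 + 0.0056234 + 0.18197) = 1/1.1876 = 0.8420; α₂ = α₁·K2/[H⁺] = 0.1532
α₁ + 2α₂ = 1.1485
CA = 1.1485 × 1.90 = 2.18 mmol/kg

CA = 2.18 mmol/kg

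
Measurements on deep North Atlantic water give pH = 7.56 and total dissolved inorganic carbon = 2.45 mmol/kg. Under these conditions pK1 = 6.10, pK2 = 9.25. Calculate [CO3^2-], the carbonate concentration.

α₂ = 1 / (1 + [H⁺]/K2 + [H⁺]²/(K1K2)) = 1 / (1 + 10^+1.69 + 10^+0.23)
   = 1 / (1 + 48.978 + 1.6982) = 1/51.676 = 0.01935
[CO3²⁻] = α₂ × DIC = 0.01935 × 2.45 = 0.0474 mmol/kg

[CO3²⁻] = 0.0474 mmol/kg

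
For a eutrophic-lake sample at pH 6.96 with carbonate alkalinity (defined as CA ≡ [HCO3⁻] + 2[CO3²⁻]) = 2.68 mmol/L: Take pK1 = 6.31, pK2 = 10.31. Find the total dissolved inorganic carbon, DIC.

DIC = 3.28 mmol/L

CA = [HCO3⁻] + 2[CO3²⁻] = (α₁ + 2α₂)·DIC
At pH 6.96: [H⁺]/K1 = 10^-0.65 = 0.22387, K2/[H⁺] = 10^-3.35 = 0.00044668
α₁ = 1/(1 + 0.22387 + 0.00044668) = 1/1.2243 = 0.8168; α₂ = α₁·K2/[H⁺] = 0.0003648
α₁ + 2α₂ = 0.8175
DIC = CA / (α₁ + 2α₂) = 2.68 / 0.8175 = 3.28 mmol/L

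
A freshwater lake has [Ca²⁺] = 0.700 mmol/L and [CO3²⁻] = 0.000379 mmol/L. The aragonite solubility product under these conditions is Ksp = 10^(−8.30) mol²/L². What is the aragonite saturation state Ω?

Ksp = 10^(−8.30) = 5.012×10^-9
Ω = [Ca²⁺][CO3²⁻]/Ksp = (0.700×10^-3)(0.000379×10^-3) / 5.012×10^-9 = 0.0529

Ω = 0.0529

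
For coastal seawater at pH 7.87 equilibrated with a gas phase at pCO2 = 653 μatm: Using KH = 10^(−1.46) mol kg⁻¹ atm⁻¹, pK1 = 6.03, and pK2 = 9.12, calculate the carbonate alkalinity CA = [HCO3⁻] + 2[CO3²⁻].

[CO2*] = KH · pCO2 = 10^(−1.46) × 653×10^-6 = 2.264×10^-5 mol/kg
α₀ = 1/(1 + K1/[H⁺] + K1K2/[H⁺]²) = 1/(1 + 10^+1.84 + 10^+0.59) = 0.01350
DIC = [CO2*]/α₀ = 2.264×10^-5 / 0.01350 = 1.677 mmol/kg
CA = (α₁ + 2α₂)·DIC = (0.9340 + 2×0.05252) × 1.677 = 1.74 mmol/kg

CA = 1.74 mmol/kg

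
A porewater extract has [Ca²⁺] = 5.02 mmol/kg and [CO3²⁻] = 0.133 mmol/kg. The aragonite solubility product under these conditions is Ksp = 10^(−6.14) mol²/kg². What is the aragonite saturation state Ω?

Ω = 0.922

Ksp = 10^(−6.14) = 7.244×10^-7
Ω = [Ca²⁺][CO3²⁻]/Ksp = (5.02×10^-3)(0.133×10^-3) / 7.244×10^-7 = 0.922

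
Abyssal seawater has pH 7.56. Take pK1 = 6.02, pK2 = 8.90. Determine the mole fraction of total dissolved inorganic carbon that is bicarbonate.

α₁ = 0.931

α₁ = 1 / (1 + [H⁺]/K1 + K2/[H⁺]) = 1 / (1 + 10^-1.54 + 10^-1.34)
   = 1 / (1 + 0.028840 + 0.045709) = 1/1.0745 = 0.9306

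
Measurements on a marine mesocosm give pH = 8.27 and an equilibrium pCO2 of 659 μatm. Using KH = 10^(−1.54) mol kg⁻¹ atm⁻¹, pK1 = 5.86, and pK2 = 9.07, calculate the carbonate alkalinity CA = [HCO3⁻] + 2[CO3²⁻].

[CO2*] = KH · pCO2 = 10^(−1.54) × 659×10^-6 = 1.901×10^-5 mol/kg
α₀ = 1/(1 + K1/[H⁺] + K1K2/[H⁺]²) = 1/(1 + 10^+2.41 + 10^+1.61) = 0.003347
DIC = [CO2*]/α₀ = 1.901×10^-5 / 0.003347 = 5.678 mmol/kg
CA = (α₁ + 2α₂)·DIC = (0.8603 + 2×0.1363) × 5.678 = 6.43 mmol/kg

CA = 6.43 mmol/kg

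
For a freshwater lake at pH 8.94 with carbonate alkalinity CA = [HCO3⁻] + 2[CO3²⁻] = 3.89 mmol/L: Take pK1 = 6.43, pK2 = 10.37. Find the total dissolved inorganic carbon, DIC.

DIC = 3.77 mmol/L

CA = [HCO3⁻] + 2[CO3²⁻] = (α₁ + 2α₂)·DIC
At pH 8.94: [H⁺]/K1 = 10^-2.51 = 0.0030903, K2/[H⁺] = 10^-1.43 = 0.037154
α₁ = 1/(1 + 0.0030903 + 0.037154) = 1/1.0402 = 0.9613; α₂ = α₁·K2/[H⁺] = 0.03572
α₁ + 2α₂ = 1.0327
DIC = CA / (α₁ + 2α₂) = 3.89 / 1.0327 = 3.77 mmol/L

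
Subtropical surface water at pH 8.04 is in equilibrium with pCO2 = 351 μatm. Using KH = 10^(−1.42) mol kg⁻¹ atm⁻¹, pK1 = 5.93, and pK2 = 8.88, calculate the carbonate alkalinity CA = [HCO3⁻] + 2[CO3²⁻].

[CO2*] = KH · pCO2 = 10^(−1.42) × 351×10^-6 = 1.334×10^-5 mol/kg
α₀ = 1/(1 + K1/[H⁺] + K1K2/[H⁺]²) = 1/(1 + 10^+2.11 + 10^+1.27) = 0.006736
DIC = [CO2*]/α₀ = 1.334×10^-5 / 0.006736 = 1.981 mmol/kg
CA = (α₁ + 2α₂)·DIC = (0.8678 + 2×0.1254) × 1.981 = 2.22 mmol/kg

CA = 2.22 mmol/kg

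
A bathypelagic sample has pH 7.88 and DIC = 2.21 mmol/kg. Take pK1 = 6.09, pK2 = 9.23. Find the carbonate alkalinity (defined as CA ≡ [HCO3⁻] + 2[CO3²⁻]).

CA = [HCO3⁻] + 2[CO3²⁻] = (α₁ + 2α₂)·DIC
At pH 7.88: [H⁺]/K1 = 10^-1.79 = 0.016218, K2/[H⁺] = 10^-1.35 = 0.044668
α₁ = 1/(1 + 0.016218 + 0.044668) = 1/1.0609 = 0.9426; α₂ = α₁·K2/[H⁺] = 0.04210
α₁ + 2α₂ = 1.0268
CA = 1.0268 × 2.21 = 2.27 mmol/kg

CA = 2.27 mmol/kg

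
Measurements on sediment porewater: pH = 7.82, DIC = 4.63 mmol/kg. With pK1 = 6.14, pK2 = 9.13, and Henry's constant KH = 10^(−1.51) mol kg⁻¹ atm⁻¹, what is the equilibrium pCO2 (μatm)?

α₀ = 1 / (1 + K1/[H⁺] + K1K2/[H⁺]²) = 1 / (1 + 10^+1.68 + 10^+0.37)
   = 1 / (1 + 47.863 + 2.3442) = 1/51.207 = 0.01953
[CO2*] = α₀ × DIC = 0.01953 × 4.63 = 0.09042 mmol/kg
pCO2 = [CO2*]/KH = 9.042×10^-5 / 3.090×10^-2 = 2930 μatm

pCO2 = 2930 μatm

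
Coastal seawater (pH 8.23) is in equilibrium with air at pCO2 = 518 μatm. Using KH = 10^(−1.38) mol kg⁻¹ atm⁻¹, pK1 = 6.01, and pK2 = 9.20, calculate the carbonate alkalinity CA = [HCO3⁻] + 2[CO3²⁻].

[CO2*] = KH · pCO2 = 10^(−1.38) × 518×10^-6 = 2.159×10^-5 mol/kg
α₀ = 1/(1 + K1/[H⁺] + K1K2/[H⁺]²) = 1/(1 + 10^+2.22 + 10^+1.25) = 0.005413
DIC = [CO2*]/α₀ = 2.159×10^-5 / 0.005413 = 3.989 mmol/kg
CA = (α₁ + 2α₂)·DIC = (0.8983 + 2×0.09626) × 3.989 = 4.35 mmol/kg

CA = 4.35 mmol/kg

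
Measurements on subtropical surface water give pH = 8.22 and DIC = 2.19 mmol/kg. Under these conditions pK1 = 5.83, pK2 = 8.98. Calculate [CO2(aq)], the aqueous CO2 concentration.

α₀ = 1 / (1 + K1/[H⁺] + K1K2/[H⁺]²) = 1 / (1 + 10^+2.39 + 10^+1.63)
   = 1 / (1 + 245.47 + 42.658) = 1/289.13 = 0.003459
[CO2*] = α₀ × DIC = 0.003459 × 2.19 = 0.00757 mmol/kg = 7.57 μmol/kg

[CO2*] = 7.57 μmol/kg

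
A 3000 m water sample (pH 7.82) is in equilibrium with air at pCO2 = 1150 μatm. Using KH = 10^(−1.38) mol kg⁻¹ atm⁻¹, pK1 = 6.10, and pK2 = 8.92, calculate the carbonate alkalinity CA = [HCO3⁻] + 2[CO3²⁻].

CA = 2.92 mmol/kg

[CO2*] = KH · pCO2 = 10^(−1.38) × 1150×10^-6 = 4.794×10^-5 mol/kg
α₀ = 1/(1 + K1/[H⁺] + K1K2/[H⁺]²) = 1/(1 + 10^+1.72 + 10^+0.62) = 0.01735
DIC = [CO2*]/α₀ = 4.794×10^-5 / 0.01735 = 2.764 mmol/kg
CA = (α₁ + 2α₂)·DIC = (0.9103 + 2×0.07231) × 2.764 = 2.92 mmol/kg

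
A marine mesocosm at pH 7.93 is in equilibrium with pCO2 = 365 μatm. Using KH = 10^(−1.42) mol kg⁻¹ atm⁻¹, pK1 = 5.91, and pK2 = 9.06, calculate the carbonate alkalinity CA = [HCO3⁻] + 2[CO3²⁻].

CA = 1.67 mmol/kg

[CO2*] = KH · pCO2 = 10^(−1.42) × 365×10^-6 = 1.388×10^-5 mol/kg
α₀ = 1/(1 + K1/[H⁺] + K1K2/[H⁺]²) = 1/(1 + 10^+2.02 + 10^+0.89) = 0.008812
DIC = [CO2*]/α₀ = 1.388×10^-5 / 0.008812 = 1.575 mmol/kg
CA = (α₁ + 2α₂)·DIC = (0.9228 + 2×0.06841) × 1.575 = 1.67 mmol/kg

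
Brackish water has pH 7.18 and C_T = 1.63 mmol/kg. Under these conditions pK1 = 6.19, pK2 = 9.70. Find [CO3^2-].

[CO3²⁻] = 4.45 μmol/kg

α₂ = 1 / (1 + [H⁺]/K2 + [H⁺]²/(K1K2)) = 1 / (1 + 10^+2.52 + 10^+1.53)
   = 1 / (1 + 331.13 + 33.884) = 1/366.02 = 0.002732
[CO3²⁻] = α₂ × DIC = 0.002732 × 1.63 = 0.00445 mmol/kg = 4.45 μmol/kg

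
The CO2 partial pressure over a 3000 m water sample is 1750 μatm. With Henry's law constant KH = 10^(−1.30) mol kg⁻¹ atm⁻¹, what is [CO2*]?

KH = 10^(−1.30) = 5.012×10^-2 mol kg⁻¹ atm⁻¹
[CO2*] = KH · pCO2 = 5.012×10^-2 × 1750×10^-6 atm = 8.77×10^-5 mol/kg

[CO2*] = 87.7 μmol/kg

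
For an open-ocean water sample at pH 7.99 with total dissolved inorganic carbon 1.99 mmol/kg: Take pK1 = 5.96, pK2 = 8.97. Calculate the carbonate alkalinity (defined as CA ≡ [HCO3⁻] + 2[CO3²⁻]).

CA = [HCO3⁻] + 2[CO3²⁻] = (α₁ + 2α₂)·DIC
At pH 7.99: [H⁺]/K1 = 10^-2.03 = 0.0093325, K2/[H⁺] = 10^-0.98 = 0.10471
α₁ = 1/(1 + 0.0093325 + 0.10471) = 1/1.1140 = 0.8976; α₂ = α₁·K2/[H⁺] = 0.09399
α₁ + 2α₂ = 1.0856
CA = 1.0856 × 1.99 = 2.16 mmol/kg

CA = 2.16 mmol/kg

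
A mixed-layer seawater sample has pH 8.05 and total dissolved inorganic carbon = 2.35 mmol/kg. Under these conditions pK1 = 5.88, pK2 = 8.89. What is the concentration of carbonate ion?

[CO3²⁻] = 0.295 mmol/kg

α₂ = 1 / (1 + [H⁺]/K2 + [H⁺]²/(K1K2)) = 1 / (1 + 10^+0.84 + 10^-1.33)
   = 1 / (1 + 6.9183 + 0.046774) = 1/7.9651 = 0.1255
[CO3²⁻] = α₂ × DIC = 0.1255 × 2.35 = 0.295 mmol/kg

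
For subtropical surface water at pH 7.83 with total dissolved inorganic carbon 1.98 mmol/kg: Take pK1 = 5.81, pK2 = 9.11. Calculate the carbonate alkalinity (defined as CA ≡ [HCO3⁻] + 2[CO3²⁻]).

CA = 2.06 mmol/kg

CA = [HCO3⁻] + 2[CO3²⁻] = (α₁ + 2α₂)·DIC
At pH 7.83: [H⁺]/K1 = 10^-2.02 = 0.0095499, K2/[H⁺] = 10^-1.28 = 0.052481
α₁ = 1/(1 + 0.0095499 + 0.052481) = 1/1.0620 = 0.9416; α₂ = α₁·K2/[H⁺] = 0.04942
α₁ + 2α₂ = 1.0404
CA = 1.0404 × 1.98 = 2.06 mmol/kg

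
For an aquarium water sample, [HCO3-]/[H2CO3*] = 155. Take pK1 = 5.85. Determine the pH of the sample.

From K1 = [H⁺][HCO3-]/[H2CO3*]:  pH = pK1 + log₁₀([HCO3-]/[H2CO3*])
log₁₀(155) = +2.190
pH = 5.85 + (+2.190) = 8.04

pH = 8.04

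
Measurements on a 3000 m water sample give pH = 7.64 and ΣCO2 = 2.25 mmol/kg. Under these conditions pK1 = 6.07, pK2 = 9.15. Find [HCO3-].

[HCO3⁻] = 2.13 mmol/kg

α₁ = 1 / (1 + [H⁺]/K1 + K2/[H⁺]) = 1 / (1 + 10^-1.57 + 10^-1.51)
   = 1 / (1 + 0.026915 + 0.030903) = 1/1.0578 = 0.9453
[HCO3⁻] = α₁ × DIC = 0.9453 × 2.25 = 2.13 mmol/kg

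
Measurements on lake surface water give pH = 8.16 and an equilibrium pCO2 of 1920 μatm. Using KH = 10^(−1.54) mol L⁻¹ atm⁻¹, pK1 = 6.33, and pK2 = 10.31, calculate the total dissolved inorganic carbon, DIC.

DIC = 3.83 mmol/L

[CO2*] = KH · pCO2 = 10^(−1.54) × 1920×10^-6 = 5.537×10^-5 mol/L
α₀ = 1/(1 + K1/[H⁺] + K1K2/[H⁺]²) = 1/(1 + 10^+1.83 + 10^-0.32) = 0.01447
DIC = [CO2*]/α₀ = 5.537×10^-5 / 0.01447 = 3.83 mmol/L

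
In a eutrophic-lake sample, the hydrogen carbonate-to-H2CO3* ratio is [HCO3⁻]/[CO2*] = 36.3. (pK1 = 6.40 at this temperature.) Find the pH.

From K1 = [H⁺][HCO3⁻]/[CO2*]:  pH = pK1 + log₁₀([HCO3⁻]/[CO2*])
log₁₀(36.3) = +1.560
pH = 6.40 + (+1.560) = 7.96

pH = 7.96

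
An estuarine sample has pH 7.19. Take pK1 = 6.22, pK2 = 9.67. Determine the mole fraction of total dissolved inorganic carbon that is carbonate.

α₂ = 1 / (1 + [H⁺]/K2 + [H⁺]²/(K1K2)) = 1 / (1 + 10^+2.48 + 10^+1.51)
   = 1 / (1 + 302.00 + 32.359) = 1/335.35 = 0.002982

α₂ = 0.00298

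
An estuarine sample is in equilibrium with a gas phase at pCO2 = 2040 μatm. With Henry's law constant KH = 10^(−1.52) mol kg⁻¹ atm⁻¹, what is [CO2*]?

KH = 10^(−1.52) = 3.020×10^-2 mol kg⁻¹ atm⁻¹
[CO2*] = KH · pCO2 = 3.020×10^-2 × 2040×10^-6 atm = 6.16×10^-5 mol/kg

[CO2*] = 61.6 μmol/kg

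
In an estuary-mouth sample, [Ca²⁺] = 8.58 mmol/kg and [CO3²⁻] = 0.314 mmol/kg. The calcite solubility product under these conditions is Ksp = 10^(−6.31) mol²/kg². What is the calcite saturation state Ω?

Ω = 5.50

Ksp = 10^(−6.31) = 4.898×10^-7
Ω = [Ca²⁺][CO3²⁻]/Ksp = (8.58×10^-3)(0.314×10^-3) / 4.898×10^-7 = 5.50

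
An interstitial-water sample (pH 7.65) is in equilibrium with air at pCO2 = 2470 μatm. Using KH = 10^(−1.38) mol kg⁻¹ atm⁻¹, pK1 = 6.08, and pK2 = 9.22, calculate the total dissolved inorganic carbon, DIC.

DIC = 4.03 mmol/kg

[CO2*] = KH · pCO2 = 10^(−1.38) × 2470×10^-6 = 1.030×10^-4 mol/kg
α₀ = 1/(1 + K1/[H⁺] + K1K2/[H⁺]²) = 1/(1 + 10^+1.57 + 10^+0.00) = 0.02554
DIC = [CO2*]/α₀ = 1.030×10^-4 / 0.02554 = 4.03 mmol/kg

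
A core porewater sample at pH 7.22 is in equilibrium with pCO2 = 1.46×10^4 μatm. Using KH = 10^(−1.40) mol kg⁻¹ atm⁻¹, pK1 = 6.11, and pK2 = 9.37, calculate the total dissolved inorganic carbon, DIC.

DIC = 8.12 mmol/kg

[CO2*] = KH · pCO2 = 10^(−1.40) × 1.46×10^4×10^-6 = 5.812×10^-4 mol/kg
α₀ = 1/(1 + K1/[H⁺] + K1K2/[H⁺]²) = 1/(1 + 10^+1.11 + 10^-1.04) = 0.07156
DIC = [CO2*]/α₀ = 5.812×10^-4 / 0.07156 = 8.12 mmol/kg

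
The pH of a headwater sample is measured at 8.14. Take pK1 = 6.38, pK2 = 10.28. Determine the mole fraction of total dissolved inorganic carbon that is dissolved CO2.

α₀ = 0.0170

α₀ = 1 / (1 + K1/[H⁺] + K1K2/[H⁺]²) = 1 / (1 + 10^+1.76 + 10^-0.38)
   = 1 / (1 + 57.544 + 0.41687) = 1/58.961 = 0.01696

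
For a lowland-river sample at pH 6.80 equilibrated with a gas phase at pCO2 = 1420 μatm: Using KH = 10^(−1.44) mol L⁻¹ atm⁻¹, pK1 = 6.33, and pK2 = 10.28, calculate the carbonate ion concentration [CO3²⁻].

[CO2*] = KH · pCO2 = 10^(−1.44) × 1420×10^-6 = 5.156×10^-5 mol/L
α₀ = 1/(1 + K1/[H⁺] + K1K2/[H⁺]²) = 1/(1 + 10^+0.47 + 10^-3.01) = 0.2530
DIC = [CO2*]/α₀ = 5.156×10^-5 / 0.2530 = 0.2038 mmol/L
[CO3²⁻] = α₂·DIC; α₂ = 0.0002473, so [CO3²⁻] = 0.0002473 × 0.2038 = 5.04×10^-5 mmol/L = 0.0504 μmol/L

[CO3²⁻] = 0.0504 μmol/L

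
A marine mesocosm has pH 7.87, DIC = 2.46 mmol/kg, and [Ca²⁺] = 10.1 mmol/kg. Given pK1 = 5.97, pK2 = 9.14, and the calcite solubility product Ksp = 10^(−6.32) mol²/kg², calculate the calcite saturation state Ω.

α₂ = 1 / (1 + [H⁺]/K2 + [H⁺]²/(K1K2)) = 1 / (1 + 10^+1.27 + 10^-0.63)
   = 1 / (1 + 18.621 + 0.23442) = 1/19.855 = 0.05036
[CO3²⁻] = α₂ × DIC = 0.05036 × 2.46 = 0.1239 mmol/kg
Ksp = 10^(−6.32) = 4.786×10^-7
Ω = [Ca²⁺][CO3²⁻]/Ksp = (10.1×10^-3)(1.239×10^-4) / 4.786×10^-7 = 2.61

Ω = 2.61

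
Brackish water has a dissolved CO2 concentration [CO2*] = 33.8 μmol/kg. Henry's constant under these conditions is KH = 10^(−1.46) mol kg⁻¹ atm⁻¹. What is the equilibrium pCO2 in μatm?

pCO2 = 975 μatm

KH = 10^(−1.46) = 3.467×10^-2 mol kg⁻¹ atm⁻¹
pCO2 = [CO2*]/KH = 33.8×10^-6 / 3.467×10^-2 = 9.75×10^-4 atm = 975 μatm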